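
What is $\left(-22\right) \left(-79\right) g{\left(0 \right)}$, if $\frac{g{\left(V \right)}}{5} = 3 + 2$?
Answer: $43450$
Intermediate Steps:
$g{\left(V \right)} = 25$ ($g{\left(V \right)} = 5 \left(3 + 2\right) = 5 \cdot 5 = 25$)
$\left(-22\right) \left(-79\right) g{\left(0 \right)} = \left(-22\right) \left(-79\right) 25 = 1738 \cdot 25 = 43450$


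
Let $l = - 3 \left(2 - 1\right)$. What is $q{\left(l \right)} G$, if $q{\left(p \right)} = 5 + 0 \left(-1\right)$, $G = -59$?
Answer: $-295$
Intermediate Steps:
$l = -3$ ($l = \left(-3\right) 1 = -3$)
$q{\left(p \right)} = 5$ ($q{\left(p \right)} = 5 + 0 = 5$)
$q{\left(l \right)} G = 5 \left(-59\right) = -295$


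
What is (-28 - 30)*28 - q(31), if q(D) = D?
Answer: -1655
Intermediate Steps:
(-28 - 30)*28 - q(31) = (-28 - 30)*28 - 1*31 = -58*28 - 31 = -1624 - 31 = -1655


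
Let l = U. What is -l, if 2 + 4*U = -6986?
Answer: 1747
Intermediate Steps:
U = -1747 (U = -½ + (¼)*(-6986) = -½ - 3493/2 = -1747)
l = -1747
-l = -1*(-1747) = 1747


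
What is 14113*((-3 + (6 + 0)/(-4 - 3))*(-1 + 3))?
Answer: -762102/7 ≈ -1.0887e+5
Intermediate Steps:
14113*((-3 + (6 + 0)/(-4 - 3))*(-1 + 3)) = 14113*((-3 + 6/(-7))*2) = 14113*((-3 + 6*(-⅐))*2) = 14113*((-3 - 6/7)*2) = 14113*(-27/7*2) = 14113*(-54/7) = -762102/7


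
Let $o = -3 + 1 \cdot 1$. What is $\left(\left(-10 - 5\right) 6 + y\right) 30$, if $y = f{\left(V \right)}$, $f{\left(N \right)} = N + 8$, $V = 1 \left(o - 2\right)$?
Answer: $-2580$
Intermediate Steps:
$o = -2$ ($o = -3 + 1 = -2$)
$V = -4$ ($V = 1 \left(-2 - 2\right) = 1 \left(-4\right) = -4$)
$f{\left(N \right)} = 8 + N$
$y = 4$ ($y = 8 - 4 = 4$)
$\left(\left(-10 - 5\right) 6 + y\right) 30 = \left(\left(-10 - 5\right) 6 + 4\right) 30 = \left(\left(-15\right) 6 + 4\right) 30 = \left(-90 + 4\right) 30 = \left(-86\right) 30 = -2580$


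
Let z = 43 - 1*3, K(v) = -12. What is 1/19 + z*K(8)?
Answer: -9119/19 ≈ -479.95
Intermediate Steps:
z = 40 (z = 43 - 3 = 40)
1/19 + z*K(8) = 1/19 + 40*(-12) = 1/19 - 480 = -9119/19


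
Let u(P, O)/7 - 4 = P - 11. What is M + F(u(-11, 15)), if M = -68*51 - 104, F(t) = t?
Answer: -3698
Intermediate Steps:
u(P, O) = -49 + 7*P (u(P, O) = 28 + 7*(P - 11) = 28 + 7*(-11 + P) = 28 + (-77 + 7*P) = -49 + 7*P)
M = -3572 (M = -3468 - 104 = -3572)
M + F(u(-11, 15)) = -3572 + (-49 + 7*(-11)) = -3572 + (-49 - 77) = -3572 - 126 = -3698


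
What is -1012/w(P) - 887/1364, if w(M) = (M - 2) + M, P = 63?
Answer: -12019/1364 ≈ -8.8116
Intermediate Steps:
w(M) = -2 + 2*M (w(M) = (-2 + M) + M = -2 + 2*M)
-1012/w(P) - 887/1364 = -1012/(-2 + 2*63) - 887/1364 = -1012/(-2 + 126) - 887*1/1364 = -1012/124 - 887/1364 = -1012*1/124 - 887/1364 = -253/31 - 887/1364 = -12019/1364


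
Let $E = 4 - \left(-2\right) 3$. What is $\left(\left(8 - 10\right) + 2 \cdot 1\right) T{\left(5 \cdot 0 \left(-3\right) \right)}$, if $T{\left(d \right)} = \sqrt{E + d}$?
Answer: $0$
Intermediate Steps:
$E = 10$ ($E = 4 - -6 = 4 + 6 = 10$)
$T{\left(d \right)} = \sqrt{10 + d}$
$\left(\left(8 - 10\right) + 2 \cdot 1\right) T{\left(5 \cdot 0 \left(-3\right) \right)} = \left(\left(8 - 10\right) + 2 \cdot 1\right) \sqrt{10 + 5 \cdot 0 \left(-3\right)} = \left(\left(8 - 10\right) + 2\right) \sqrt{10 + 0 \left(-3\right)} = \left(-2 + 2\right) \sqrt{10 + 0} = 0 \sqrt{10} = 0$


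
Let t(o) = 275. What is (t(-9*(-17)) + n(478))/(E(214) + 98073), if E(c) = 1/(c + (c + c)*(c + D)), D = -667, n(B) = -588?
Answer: -60618710/18993797909 ≈ -0.0031915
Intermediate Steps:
E(c) = 1/(c + 2*c*(-667 + c)) (E(c) = 1/(c + (c + c)*(c - 667)) = 1/(c + (2*c)*(-667 + c)) = 1/(c + 2*c*(-667 + c)))
(t(-9*(-17)) + n(478))/(E(214) + 98073) = (275 - 588)/(1/(214*(-1333 + 2*214)) + 98073) = -313/(1/(214*(-1333 + 428)) + 98073) = -313/((1/214)/(-905) + 98073) = -313/((1/214)*(-1/905) + 98073) = -313/(-1/193670 + 98073) = -313/18993797909/193670 = -313*193670/18993797909 = -60618710/18993797909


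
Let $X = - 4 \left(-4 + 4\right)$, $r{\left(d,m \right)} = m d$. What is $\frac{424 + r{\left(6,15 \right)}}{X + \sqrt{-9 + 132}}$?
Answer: $\frac{514 \sqrt{123}}{123} \approx 46.346$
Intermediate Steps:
$r{\left(d,m \right)} = d m$
$X = 0$ ($X = \left(-4\right) 0 = 0$)
$\frac{424 + r{\left(6,15 \right)}}{X + \sqrt{-9 + 132}} = \frac{424 + 6 \cdot 15}{0 + \sqrt{-9 + 132}} = \frac{424 + 90}{0 + \sqrt{123}} = \frac{514}{\sqrt{123}} = 514 \frac{\sqrt{123}}{123} = \frac{514 \sqrt{123}}{123}$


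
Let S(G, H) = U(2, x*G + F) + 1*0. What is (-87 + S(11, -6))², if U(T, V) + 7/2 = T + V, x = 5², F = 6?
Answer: 148225/4 ≈ 37056.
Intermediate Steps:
x = 25
U(T, V) = -7/2 + T + V (U(T, V) = -7/2 + (T + V) = -7/2 + T + V)
S(G, H) = 9/2 + 25*G (S(G, H) = (-7/2 + 2 + (25*G + 6)) + 1*0 = (-7/2 + 2 + (6 + 25*G)) + 0 = (9/2 + 25*G) + 0 = 9/2 + 25*G)
(-87 + S(11, -6))² = (-87 + (9/2 + 25*11))² = (-87 + (9/2 + 275))² = (-87 + 559/2)² = (385/2)² = 148225/4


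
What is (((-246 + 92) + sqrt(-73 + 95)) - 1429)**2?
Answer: (1583 - sqrt(22))**2 ≈ 2.4911e+6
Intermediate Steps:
(((-246 + 92) + sqrt(-73 + 95)) - 1429)**2 = ((-154 + sqrt(22)) - 1429)**2 = (-1583 + sqrt(22))**2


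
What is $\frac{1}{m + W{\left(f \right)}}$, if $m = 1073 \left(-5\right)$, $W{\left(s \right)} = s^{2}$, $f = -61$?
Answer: $- \frac{1}{1644} \approx -0.00060827$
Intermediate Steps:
$m = -5365$
$\frac{1}{m + W{\left(f \right)}} = \frac{1}{-5365 + \left(-61\right)^{2}} = \frac{1}{-5365 + 3721} = \frac{1}{-1644} = - \frac{1}{1644}$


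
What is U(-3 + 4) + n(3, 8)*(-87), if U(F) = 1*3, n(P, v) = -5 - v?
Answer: 1134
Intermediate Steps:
U(F) = 3
U(-3 + 4) + n(3, 8)*(-87) = 3 + (-5 - 1*8)*(-87) = 3 + (-5 - 8)*(-87) = 3 - 13*(-87) = 3 + 1131 = 1134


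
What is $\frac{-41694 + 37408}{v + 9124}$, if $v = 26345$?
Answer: $- \frac{4286}{35469} \approx -0.12084$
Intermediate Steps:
$\frac{-41694 + 37408}{v + 9124} = \frac{-41694 + 37408}{26345 + 9124} = - \frac{4286}{35469}$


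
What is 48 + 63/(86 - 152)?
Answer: 1035/22 ≈ 47.045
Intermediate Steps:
48 + 63/(86 - 152) = 48 + 63/(-66) = 48 + 63*(-1/66) = 48 - 21/22 = 1035/22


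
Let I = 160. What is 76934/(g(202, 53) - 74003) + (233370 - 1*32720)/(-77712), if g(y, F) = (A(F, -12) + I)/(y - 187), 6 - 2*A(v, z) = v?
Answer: -104127855215/28751069784 ≈ -3.6217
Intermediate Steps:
A(v, z) = 3 - v/2
g(y, F) = (163 - F/2)/(-187 + y) (g(y, F) = ((3 - F/2) + 160)/(y - 187) = (163 - F/2)/(-187 + y))
76934/(g(202, 53) - 74003) + (233370 - 1*32720)/(-77712) = 76934/((326 - 1*53)/(2*(-187 + 202)) - 74003) + (233370 - 1*32720)/(-77712) = 76934/((½)*(326 - 53)/15 - 74003) + (233370 - 32720)*(-1/77712) = 76934/((½)*(1/15)*273 - 74003) + 200650*(-1/77712) = 76934/(91/10 - 74003) - 100325/38856 = 76934/(-739939/10) - 100325/38856 = 76934*(-10/739939) - 100325/38856 = -769340/739939 - 100325/38856 = -104127855215/28751069784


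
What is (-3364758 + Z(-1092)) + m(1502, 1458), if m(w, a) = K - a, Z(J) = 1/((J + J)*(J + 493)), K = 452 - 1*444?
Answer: -4403727164927/1308216 ≈ -3.3662e+6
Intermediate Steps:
K = 8 (K = 452 - 444 = 8)
Z(J) = 1/(2*J*(493 + J)) (Z(J) = 1/((2*J)*(493 + J)) = 1/(2*J*(493 + J)))
m(w, a) = 8 - a
(-3364758 + Z(-1092)) + m(1502, 1458) = (-3364758 + (½)/(-1092*(493 - 1092))) + (8 - 1*1458) = (-3364758 + (½)*(-1/1092)/(-599)) + (8 - 1458) = (-3364758 + (½)*(-1/1092)*(-1/599)) - 1450 = (-3364758 + 1/1308216) - 1450 = -4401830251727/1308216 - 1450 = -4403727164927/1308216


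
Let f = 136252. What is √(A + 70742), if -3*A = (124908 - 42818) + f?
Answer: 2*I*√4587/3 ≈ 45.152*I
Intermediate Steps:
A = -218342/3 (A = -((124908 - 42818) + 136252)/3 = -(82090 + 136252)/3 = -⅓*218342 = -218342/3 ≈ -72781.)
√(A + 70742) = √(-218342/3 + 70742) = √(-6116/3) = 2*I*√4587/3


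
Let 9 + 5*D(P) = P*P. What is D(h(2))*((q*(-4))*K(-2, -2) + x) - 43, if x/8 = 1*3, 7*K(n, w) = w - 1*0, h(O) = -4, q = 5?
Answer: -7/5 ≈ -1.4000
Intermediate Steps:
D(P) = -9/5 + P**2/5 (D(P) = -9/5 + (P*P)/5 = -9/5 + P**2/5)
K(n, w) = w/7 (K(n, w) = (w - 1*0)/7 = (w + 0)/7 = w/7)
x = 24 (x = 8*(1*3) = 8*3 = 24)
D(h(2))*((q*(-4))*K(-2, -2) + x) - 43 = (-9/5 + (1/5)*(-4)**2)*((5*(-4))*((1/7)*(-2)) + 24) - 43 = (-9/5 + (1/5)*16)*(-20*(-2/7) + 24) - 43 = (-9/5 + 16/5)*(40/7 + 24) - 43 = (7/5)*(208/7) - 43 = 208/5 - 43 = -7/5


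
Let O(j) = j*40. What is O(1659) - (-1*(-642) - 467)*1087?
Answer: -123865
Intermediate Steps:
O(j) = 40*j
O(1659) - (-1*(-642) - 467)*1087 = 40*1659 - (-1*(-642) - 467)*1087 = 66360 - (642 - 467)*1087 = 66360 - 175*1087 = 66360 - 1*190225 = 66360 - 190225 = -123865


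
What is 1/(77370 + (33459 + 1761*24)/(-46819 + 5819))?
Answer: 41000/3172094277 ≈ 1.2925e-5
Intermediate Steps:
1/(77370 + (33459 + 1761*24)/(-46819 + 5819)) = 1/(77370 + (33459 + 42264)/(-41000)) = 1/(77370 + 75723*(-1/41000)) = 1/(77370 - 75723/41000) = 1/(3172094277/41000) = 41000/3172094277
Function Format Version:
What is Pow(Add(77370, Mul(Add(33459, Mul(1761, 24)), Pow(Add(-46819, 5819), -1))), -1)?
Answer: Rational(41000, 3172094277) ≈ 1.2925e-5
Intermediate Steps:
Pow(Add(77370, Mul(Add(33459, Mul(1761, 24)), Pow(Add(-46819, 5819), -1))), -1) = Pow(Add(77370, Mul(Add(33459, 42264), Pow(-41000, -1))), -1) = Pow(Add(77370, Mul(75723, Rational(-1, 41000))), -1) = Pow(Add(77370, Rational(-75723, 41000)), -1) = Pow(Rational(3172094277, 41000), -1) = Rational(41000, 3172094277)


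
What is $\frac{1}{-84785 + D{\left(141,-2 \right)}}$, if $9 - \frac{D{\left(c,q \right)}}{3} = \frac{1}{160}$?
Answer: $- \frac{160}{13561283} \approx -1.1798 \cdot 10^{-5}$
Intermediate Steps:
$D{\left(c,q \right)} = \frac{4317}{160}$ ($D{\left(c,q \right)} = 27 - \frac{3}{160} = \frac{4317}{160}$)
$\frac{1}{-84785 + D{\left(141,-2 \right)}} = \frac{1}{-84785 + \frac{4317}{160}} = \frac{1}{- \frac{13561283}{160}} = - \frac{160}{13561283}$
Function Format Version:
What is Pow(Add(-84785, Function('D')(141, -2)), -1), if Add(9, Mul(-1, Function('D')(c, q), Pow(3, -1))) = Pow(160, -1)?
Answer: Rational(-160, 13561283) ≈ -1.1798e-5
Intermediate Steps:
Function('D')(c, q) = Rational(4317, 160) (Function('D')(c, q) = Add(27, Mul(-3, Pow(160, -1))) = Add(27, Mul(-3, Rational(1, 160))) = Add(27, Rational(-3, 160)) = Rational(4317, 160))
Pow(Add(-84785, Function('D')(141, -2)), -1) = Pow(Add(-84785, Rational(4317, 160)), -1) = Pow(Rational(-13561283, 160), -1) = Rational(-160, 13561283)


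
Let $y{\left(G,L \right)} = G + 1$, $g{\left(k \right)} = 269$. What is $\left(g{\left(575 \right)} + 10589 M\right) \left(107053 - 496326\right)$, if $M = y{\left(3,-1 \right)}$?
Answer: $-16592761625$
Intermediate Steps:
$y{\left(G,L \right)} = 1 + G$
$M = 4$ ($M = 1 + 3 = 4$)
$\left(g{\left(575 \right)} + 10589 M\right) \left(107053 - 496326\right) = \left(269 + 10589 \cdot 4\right) \left(107053 - 496326\right) = \left(269 + 42356\right) \left(-389273\right) = 42625 \left(-389273\right) = -16592761625$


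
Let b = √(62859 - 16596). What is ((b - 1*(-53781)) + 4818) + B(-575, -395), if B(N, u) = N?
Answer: 58024 + √46263 ≈ 58239.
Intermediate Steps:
b = √46263 ≈ 215.09
((b - 1*(-53781)) + 4818) + B(-575, -395) = ((√46263 - 1*(-53781)) + 4818) - 575 = ((√46263 + 53781) + 4818) - 575 = ((53781 + √46263) + 4818) - 575 = (58599 + √46263) - 575 = 58024 + √46263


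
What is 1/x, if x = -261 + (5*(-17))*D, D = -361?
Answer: 1/30424 ≈ 3.2869e-5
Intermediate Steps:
x = 30424 (x = -261 + (5*(-17))*(-361) = -261 - 85*(-361) = -261 + 30685 = 30424)
1/x = 1/30424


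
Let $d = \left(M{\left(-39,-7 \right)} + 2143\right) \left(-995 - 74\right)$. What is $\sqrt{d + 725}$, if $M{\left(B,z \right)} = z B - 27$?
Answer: $2 i \sqrt{638279} \approx 1597.8 i$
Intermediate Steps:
$M{\left(B,z \right)} = -27 + B z$ ($M{\left(B,z \right)} = B z - 27 = -27 + B z$)
$d = -2553841$ ($d = \left(\left(-27 - -273\right) + 2143\right) \left(-995 - 74\right) = \left(\left(-27 + 273\right) + 2143\right) \left(-1069\right) = \left(246 + 2143\right) \left(-1069\right) = 2389 \left(-1069\right) = -2553841$)
$\sqrt{d + 725} = \sqrt{-2553841 + 725} = \sqrt{-2553116} = 2 i \sqrt{638279}$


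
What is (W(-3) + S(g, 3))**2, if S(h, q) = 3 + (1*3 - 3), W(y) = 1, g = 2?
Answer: 16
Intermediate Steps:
S(h, q) = 3 (S(h, q) = 3 + (3 - 3) = 3 + 0 = 3)
(W(-3) + S(g, 3))**2 = (1 + 3)**2 = 4**2 = 16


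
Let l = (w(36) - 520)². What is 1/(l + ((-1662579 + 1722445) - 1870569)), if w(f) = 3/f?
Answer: -144/221816111 ≈ -6.4919e-7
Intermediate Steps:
l = 38925121/144 (l = (3/36 - 520)² = (3*(1/36) - 520)² = (1/12 - 520)² = (-6239/12)² = 38925121/144 ≈ 2.7031e+5)
1/(l + ((-1662579 + 1722445) - 1870569)) = 1/(38925121/144 + ((-1662579 + 1722445) - 1870569)) = 1/(38925121/144 + (59866 - 1870569)) = 1/(38925121/144 - 1810703) = 1/(-221816111/144) = -144/221816111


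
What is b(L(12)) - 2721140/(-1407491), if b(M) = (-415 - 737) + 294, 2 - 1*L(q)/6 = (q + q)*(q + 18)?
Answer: -1204906138/1407491 ≈ -856.07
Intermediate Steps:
L(q) = 12 - 12*q*(18 + q) (L(q) = 12 - 6*(q + q)*(q + 18) = 12 - 6*2*q*(18 + q) = 12 - 12*q*(18 + q))
b(M) = -858 (b(M) = -1152 + 294 = -858)
b(L(12)) - 2721140/(-1407491) = -858 - 2721140/(-1407491) = -858 - 2721140*(-1)/1407491 = -858 - 1*(-2721140/1407491) = -858 + 2721140/1407491 = -1204906138/1407491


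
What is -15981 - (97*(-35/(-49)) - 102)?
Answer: -111638/7 ≈ -15948.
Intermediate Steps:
-15981 - (97*(-35/(-49)) - 102) = -15981 - (97*(-35*(-1/49)) - 102) = -15981 - (97*(5/7) - 102) = -15981 - (485/7 - 102) = -15981 - 1*(-229/7) = -15981 + 229/7 = -111638/7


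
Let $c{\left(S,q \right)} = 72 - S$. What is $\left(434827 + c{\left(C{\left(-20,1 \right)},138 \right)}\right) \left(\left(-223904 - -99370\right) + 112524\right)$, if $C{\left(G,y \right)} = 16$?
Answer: $-5222944830$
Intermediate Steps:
$\left(434827 + c{\left(C{\left(-20,1 \right)},138 \right)}\right) \left(\left(-223904 - -99370\right) + 112524\right) = \left(434827 + \left(72 - 16\right)\right) \left(\left(-223904 - -99370\right) + 112524\right) = \left(434827 + \left(72 - 16\right)\right) \left(\left(-223904 + 99370\right) + 112524\right) = \left(434827 + 56\right) \left(-124534 + 112524\right) = 434883 \left(-12010\right) = -5222944830$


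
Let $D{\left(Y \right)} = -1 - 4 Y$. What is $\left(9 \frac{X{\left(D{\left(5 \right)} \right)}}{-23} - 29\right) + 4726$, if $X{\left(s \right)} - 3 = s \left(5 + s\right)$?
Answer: $\frac{104980}{23} \approx 4564.3$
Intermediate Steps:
$X{\left(s \right)} = 3 + s \left(5 + s\right)$
$\left(9 \frac{X{\left(D{\left(5 \right)} \right)}}{-23} - 29\right) + 4726 = \left(9 \frac{3 + \left(-1 - 20\right)^{2} + 5 \left(-1 - 20\right)}{-23} - 29\right) + 4726 = \left(9 \left(3 + \left(-1 - 20\right)^{2} + 5 \left(-1 - 20\right)\right) \left(- \frac{1}{23}\right) - 29\right) + 4726 = \left(9 \left(3 + \left(-21\right)^{2} + 5 \left(-21\right)\right) \left(- \frac{1}{23}\right) - 29\right) + 4726 = \left(9 \left(3 + 441 - 105\right) \left(- \frac{1}{23}\right) - 29\right) + 4726 = \left(9 \cdot 339 \left(- \frac{1}{23}\right) - 29\right) + 4726 = \left(9 \left(- \frac{339}{23}\right) - 29\right) + 4726 = \left(- \frac{3051}{23} - 29\right) + 4726 = - \frac{3718}{23} + 4726 = \frac{104980}{23}$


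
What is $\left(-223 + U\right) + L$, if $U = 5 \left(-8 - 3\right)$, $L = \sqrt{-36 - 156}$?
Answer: $-278 + 8 i \sqrt{3} \approx -278.0 + 13.856 i$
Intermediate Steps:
$L = 8 i \sqrt{3}$ ($L = \sqrt{-192} = 8 i \sqrt{3} \approx 13.856 i$)
$U = -55$ ($U = 5 \left(-11\right) = -55$)
$\left(-223 + U\right) + L = \left(-223 - 55\right) + 8 i \sqrt{3} = -278 + 8 i \sqrt{3}$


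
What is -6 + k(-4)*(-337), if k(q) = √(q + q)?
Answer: -6 - 674*I*√2 ≈ -6.0 - 953.18*I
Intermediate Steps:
k(q) = √2*√q (k(q) = √(2*q) = √2*√q)
-6 + k(-4)*(-337) = -6 + (√2*√(-4))*(-337) = -6 + (√2*(2*I))*(-337) = -6 + (2*I*√2)*(-337) = -6 - 674*I*√2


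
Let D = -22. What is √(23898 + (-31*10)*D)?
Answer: √30718 ≈ 175.27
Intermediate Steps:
√(23898 + (-31*10)*D) = √(23898 - 31*10*(-22)) = √(23898 - 310*(-22)) = √(23898 + 6820) = √30718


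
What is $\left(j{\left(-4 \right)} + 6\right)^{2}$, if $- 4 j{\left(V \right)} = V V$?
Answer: $4$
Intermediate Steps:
$j{\left(V \right)} = - \frac{V^{2}}{4}$ ($j{\left(V \right)} = - \frac{V V}{4} = - \frac{V^{2}}{4}$)
$\left(j{\left(-4 \right)} + 6\right)^{2} = \left(- \frac{\left(-4\right)^{2}}{4} + 6\right)^{2} = \left(\left(- \frac{1}{4}\right) 16 + 6\right)^{2} = \left(-4 + 6\right)^{2} = 2^{2} = 4$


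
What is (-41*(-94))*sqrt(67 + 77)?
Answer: 46248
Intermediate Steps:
(-41*(-94))*sqrt(67 + 77) = 3854*sqrt(144) = 3854*12 = 46248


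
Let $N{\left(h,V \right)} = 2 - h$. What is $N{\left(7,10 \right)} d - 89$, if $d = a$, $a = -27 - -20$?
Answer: $-54$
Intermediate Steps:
$a = -7$ ($a = -27 + 20 = -7$)
$d = -7$
$N{\left(7,10 \right)} d - 89 = \left(2 - 7\right) \left(-7\right) - 89 = \left(-5\right) \left(-7\right) - 89 = 35 - 89 = -54$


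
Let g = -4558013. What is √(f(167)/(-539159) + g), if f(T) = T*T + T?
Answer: I*√1324979877674997557/539159 ≈ 2134.9*I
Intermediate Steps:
f(T) = T + T² (f(T) = T² + T = T + T²)
√(f(167)/(-539159) + g) = √((167*(1 + 167))/(-539159) - 4558013) = √((167*168)*(-1/539159) - 4558013) = √(28056*(-1/539159) - 4558013) = √(-28056/539159 - 4558013) = √(-2457493759123/539159) = I*√1324979877674997557/539159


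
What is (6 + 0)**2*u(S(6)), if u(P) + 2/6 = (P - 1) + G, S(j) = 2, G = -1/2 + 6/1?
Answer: 222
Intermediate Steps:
G = 11/2 (G = -1*1/2 + 6*1 = -1/2 + 6 = 11/2 ≈ 5.5000)
u(P) = 25/6 + P (u(P) = -1/3 + ((P - 1) + 11/2) = -1/3 + ((-1 + P) + 11/2) = -1/3 + (9/2 + P) = 25/6 + P)
(6 + 0)**2*u(S(6)) = (6 + 0)**2*(25/6 + 2) = 6**2*(37/6) = 36*(37/6) = 222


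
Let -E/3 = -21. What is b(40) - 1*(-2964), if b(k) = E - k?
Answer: 2987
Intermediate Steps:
E = 63 (E = -3*(-21) = 63)
b(k) = 63 - k
b(40) - 1*(-2964) = (63 - 1*40) - 1*(-2964) = (63 - 40) + 2964 = 23 + 2964 = 2987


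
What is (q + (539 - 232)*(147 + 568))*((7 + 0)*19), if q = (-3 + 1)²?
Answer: 29194697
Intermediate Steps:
q = 4 (q = (-2)² = 4)
(q + (539 - 232)*(147 + 568))*((7 + 0)*19) = (4 + (539 - 232)*(147 + 568))*((7 + 0)*19) = (4 + 307*715)*(7*19) = (4 + 219505)*133 = 219509*133 = 29194697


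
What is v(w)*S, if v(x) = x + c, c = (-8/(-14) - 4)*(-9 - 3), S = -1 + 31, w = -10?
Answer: 6540/7 ≈ 934.29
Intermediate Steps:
S = 30
c = 288/7 (c = (-8*(-1/14) - 4)*(-12) = (4/7 - 4)*(-12) = -24/7*(-12) = 288/7 ≈ 41.143)
v(x) = 288/7 + x (v(x) = x + 288/7 = 288/7 + x)
v(w)*S = (288/7 - 10)*30 = (218/7)*30 = 6540/7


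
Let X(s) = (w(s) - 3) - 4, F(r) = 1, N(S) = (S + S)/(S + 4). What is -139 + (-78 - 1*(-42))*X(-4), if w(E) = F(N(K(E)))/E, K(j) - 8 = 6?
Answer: 122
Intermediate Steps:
K(j) = 14 (K(j) = 8 + 6 = 14)
N(S) = 2*S/(4 + S) (N(S) = (2*S)/(4 + S) = 2*S/(4 + S))
w(E) = 1/E
X(s) = -7 + 1/s (X(s) = (1/s - 3) - 4 = (-3 + 1/s) - 4 = -7 + 1/s)
-139 + (-78 - 1*(-42))*X(-4) = -139 + (-78 - 1*(-42))*(-7 + 1/(-4)) = -139 + (-78 + 42)*(-7 - 1/4) = -139 - 36*(-29/4) = -139 + 261 = 122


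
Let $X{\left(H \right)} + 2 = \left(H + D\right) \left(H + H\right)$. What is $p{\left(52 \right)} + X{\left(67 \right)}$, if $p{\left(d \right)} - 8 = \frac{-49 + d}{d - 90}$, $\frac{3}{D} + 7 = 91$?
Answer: $\frac{1195498}{133} \approx 8988.7$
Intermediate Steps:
$D = \frac{1}{28}$ ($D = \frac{3}{-7 + 91} = \frac{3}{84} = 3 \cdot \frac{1}{84} = \frac{1}{28} \approx 0.035714$)
$X{\left(H \right)} = -2 + 2 H \left(\frac{1}{28} + H\right)$ ($X{\left(H \right)} = -2 + \left(H + \frac{1}{28}\right) \left(H + H\right) = -2 + \left(\frac{1}{28} + H\right) 2 H = -2 + 2 H \left(\frac{1}{28} + H\right)$)
$p{\left(d \right)} = 8 + \frac{-49 + d}{-90 + d}$ ($p{\left(d \right)} = 8 + \frac{-49 + d}{d - 90} = 8 + \frac{-49 + d}{-90 + d}$)
$p{\left(52 \right)} + X{\left(67 \right)} = \frac{-769 + 9 \cdot 52}{-90 + 52} + \left(-2 + 2 \cdot 67^{2} + \frac{1}{14} \cdot 67\right) = \frac{-769 + 468}{-38} + \left(-2 + 2 \cdot 4489 + \frac{67}{14}\right) = \left(- \frac{1}{38}\right) \left(-301\right) + \left(-2 + 8978 + \frac{67}{14}\right) = \frac{301}{38} + \frac{125731}{14} = \frac{1195498}{133}$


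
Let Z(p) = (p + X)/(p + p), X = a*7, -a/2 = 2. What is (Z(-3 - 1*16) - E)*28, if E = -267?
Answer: 142702/19 ≈ 7510.6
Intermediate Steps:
a = -4 (a = -2*2 = -4)
X = -28 (X = -4*7 = -28)
Z(p) = (-28 + p)/(2*p) (Z(p) = (p - 28)/(p + p) = (-28 + p)/((2*p)) = (-28 + p)*(1/(2*p)) = (-28 + p)/(2*p))
(Z(-3 - 1*16) - E)*28 = ((-28 + (-3 - 1*16))/(2*(-3 - 1*16)) - 1*(-267))*28 = ((-28 + (-3 - 16))/(2*(-3 - 16)) + 267)*28 = ((1/2)*(-28 - 19)/(-19) + 267)*28 = ((1/2)*(-1/19)*(-47) + 267)*28 = (47/38 + 267)*28 = (10193/38)*28 = 142702/19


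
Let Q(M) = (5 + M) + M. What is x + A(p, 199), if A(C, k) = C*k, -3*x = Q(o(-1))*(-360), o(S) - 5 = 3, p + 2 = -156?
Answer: -28922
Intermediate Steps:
p = -158 (p = -2 - 156 = -158)
o(S) = 8 (o(S) = 5 + 3 = 8)
Q(M) = 5 + 2*M
x = 2520 (x = -(5 + 2*8)*(-360)/3 = -(5 + 16)*(-360)/3 = -7*(-360) = -⅓*(-7560) = 2520)
x + A(p, 199) = 2520 - 158*199 = 2520 - 31442 = -28922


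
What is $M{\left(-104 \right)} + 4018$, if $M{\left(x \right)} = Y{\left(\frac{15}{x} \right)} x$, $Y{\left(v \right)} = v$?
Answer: $4033$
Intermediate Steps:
$M{\left(x \right)} = 15$ ($M{\left(x \right)} = \frac{15}{x} x = 15$)
$M{\left(-104 \right)} + 4018 = 15 + 4018 = 4033$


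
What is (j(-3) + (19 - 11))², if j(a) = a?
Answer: 25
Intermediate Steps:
(j(-3) + (19 - 11))² = (-3 + (19 - 11))² = (-3 + 8)² = 5² = 25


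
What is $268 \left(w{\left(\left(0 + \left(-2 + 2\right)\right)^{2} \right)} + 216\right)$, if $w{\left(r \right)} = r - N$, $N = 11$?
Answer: $54940$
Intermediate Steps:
$w{\left(r \right)} = -11 + r$ ($w{\left(r \right)} = r - 11 = -11 + r$)
$268 \left(w{\left(\left(0 + \left(-2 + 2\right)\right)^{2} \right)} + 216\right) = 268 \left(\left(-11 + \left(0 + \left(-2 + 2\right)\right)^{2}\right) + 216\right) = 268 \left(\left(-11 + \left(0 + 0\right)^{2}\right) + 216\right) = 268 \left(\left(-11 + 0^{2}\right) + 216\right) = 268 \left(\left(-11 + 0\right) + 216\right) = 268 \left(-11 + 216\right) = 268 \cdot 205 = 54940$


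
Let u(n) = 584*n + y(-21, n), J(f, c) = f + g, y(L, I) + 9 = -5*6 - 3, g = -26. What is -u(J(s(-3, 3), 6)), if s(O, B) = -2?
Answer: 16394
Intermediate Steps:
y(L, I) = -42 (y(L, I) = -9 + (-5*6 - 3) = -9 + (-30 - 3) = -9 - 33 = -42)
J(f, c) = -26 + f (J(f, c) = f - 26 = -26 + f)
u(n) = -42 + 584*n (u(n) = 584*n - 42 = -42 + 584*n)
-u(J(s(-3, 3), 6)) = -(-42 + 584*(-26 - 2)) = -(-42 + 584*(-28)) = -(-42 - 16352) = -1*(-16394) = 16394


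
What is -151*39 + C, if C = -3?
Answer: -5892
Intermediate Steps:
-151*39 + C = -151*39 - 3 = -5889 - 3 = -5892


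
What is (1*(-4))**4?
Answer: 256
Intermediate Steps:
(1*(-4))**4 = (-4)**4 = 256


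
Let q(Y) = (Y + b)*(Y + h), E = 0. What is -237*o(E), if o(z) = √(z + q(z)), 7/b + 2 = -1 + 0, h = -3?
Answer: -237*√7 ≈ -627.04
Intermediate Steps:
b = -7/3 (b = 7/(-2 + (-1 + 0)) = 7/(-2 - 1) = 7/(-3) = 7*(-⅓) = -7/3 ≈ -2.3333)
q(Y) = (-3 + Y)*(-7/3 + Y) (q(Y) = (Y - 7/3)*(Y - 3) = (-7/3 + Y)*(-3 + Y) = (-3 + Y)*(-7/3 + Y))
o(z) = √(7 + z² - 13*z/3) (o(z) = √(z + (7 + z² - 16*z/3)) = √(7 + z² - 13*z/3))
-237*o(E) = -79*√(63 - 39*0 + 9*0²) = -79*√(63 + 0 + 9*0) = -79*√(63 + 0 + 0) = -79*√63 = -79*3*√7 = -237*√7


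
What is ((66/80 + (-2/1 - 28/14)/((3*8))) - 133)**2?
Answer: 252206161/14400 ≈ 17514.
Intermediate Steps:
((66/80 + (-2/1 - 28/14)/((3*8))) - 133)**2 = ((66*(1/80) + (-2*1 - 28*1/14)/24) - 133)**2 = ((33/40 + (-2 - 2)*(1/24)) - 133)**2 = ((33/40 - 4*1/24) - 133)**2 = ((33/40 - 1/6) - 133)**2 = (79/120 - 133)**2 = (-15881/120)**2 = 252206161/14400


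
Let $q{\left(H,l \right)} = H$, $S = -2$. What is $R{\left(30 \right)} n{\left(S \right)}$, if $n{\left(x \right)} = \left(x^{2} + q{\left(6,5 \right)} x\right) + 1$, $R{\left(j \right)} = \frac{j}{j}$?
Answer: $-7$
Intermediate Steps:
$R{\left(j \right)} = 1$
$n{\left(x \right)} = 1 + x^{2} + 6 x$ ($n{\left(x \right)} = \left(x^{2} + 6 x\right) + 1 = 1 + x^{2} + 6 x$)
$R{\left(30 \right)} n{\left(S \right)} = 1 \left(1 + \left(-2\right)^{2} + 6 \left(-2\right)\right) = 1 \left(1 + 4 - 12\right) = 1 \left(-7\right) = -7$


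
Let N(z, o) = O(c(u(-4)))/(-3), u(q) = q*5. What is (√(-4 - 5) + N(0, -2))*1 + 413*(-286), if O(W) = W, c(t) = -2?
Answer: -354352/3 + 3*I ≈ -1.1812e+5 + 3.0*I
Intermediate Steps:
u(q) = 5*q
N(z, o) = ⅔ (N(z, o) = -2/(-3) = -2*(-⅓) = ⅔)
(√(-4 - 5) + N(0, -2))*1 + 413*(-286) = (√(-4 - 5) + ⅔)*1 + 413*(-286) = (√(-9) + ⅔)*1 - 118118 = (3*I + ⅔)*1 - 118118 = (⅔ + 3*I)*1 - 118118 = (⅔ + 3*I) - 118118 = -354352/3 + 3*I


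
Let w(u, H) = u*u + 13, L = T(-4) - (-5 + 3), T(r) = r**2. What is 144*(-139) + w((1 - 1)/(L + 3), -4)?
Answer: -20003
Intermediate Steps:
L = 18 (L = (-4)**2 - (-5 + 3) = 16 - 1*(-2) = 16 + 2 = 18)
w(u, H) = 13 + u**2 (w(u, H) = u**2 + 13 = 13 + u**2)
144*(-139) + w((1 - 1)/(L + 3), -4) = 144*(-139) + (13 + ((1 - 1)/(18 + 3))**2) = -20016 + (13 + (0/21)**2) = -20016 + (13 + (0*(1/21))**2) = -20016 + (13 + 0**2) = -20016 + (13 + 0) = -20016 + 13 = -20003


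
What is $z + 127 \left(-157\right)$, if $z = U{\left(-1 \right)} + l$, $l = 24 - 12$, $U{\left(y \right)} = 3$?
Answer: $-19924$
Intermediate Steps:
$l = 12$ ($l = 24 - 12 = 12$)
$z = 15$ ($z = 3 + 12 = 15$)
$z + 127 \left(-157\right) = 15 + 127 \left(-157\right) = 15 - 19939 = -19924$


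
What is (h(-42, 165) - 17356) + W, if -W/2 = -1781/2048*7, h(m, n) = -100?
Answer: -17862477/1024 ≈ -17444.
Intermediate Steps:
W = 12467/1024 (W = -2*(-1781/2048)*7 = -2*(-1781*1/2048)*7 = -(-1781)*7/1024 = -2*(-12467/2048) = 12467/1024 ≈ 12.175)
(h(-42, 165) - 17356) + W = (-100 - 17356) + 12467/1024 = -17456 + 12467/1024 = -17862477/1024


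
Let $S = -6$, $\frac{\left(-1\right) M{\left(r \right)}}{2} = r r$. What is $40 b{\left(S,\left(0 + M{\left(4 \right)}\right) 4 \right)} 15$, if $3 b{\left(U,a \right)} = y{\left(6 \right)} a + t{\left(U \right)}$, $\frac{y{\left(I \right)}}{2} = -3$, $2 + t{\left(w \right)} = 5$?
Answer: $154200$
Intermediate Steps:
$M{\left(r \right)} = - 2 r^{2}$ ($M{\left(r \right)} = - 2 r r = - 2 r^{2}$)
$t{\left(w \right)} = 3$ ($t{\left(w \right)} = -2 + 5 = 3$)
$y{\left(I \right)} = -6$ ($y{\left(I \right)} = 2 \left(-3\right) = -6$)
$b{\left(U,a \right)} = 1 - 2 a$ ($b{\left(U,a \right)} = \frac{- 6 a + 3}{3} = \frac{3 - 6 a}{3} = 1 - 2 a$)
$40 b{\left(S,\left(0 + M{\left(4 \right)}\right) 4 \right)} 15 = 40 \left(1 - 2 \left(0 - 2 \cdot 4^{2}\right) 4\right) 15 = 40 \left(1 - 2 \left(0 - 32\right) 4\right) 15 = 40 \left(1 - 2 \left(\left(-32\right) 4\right)\right) 15 = 40 \left(1 - -256\right) 15 = 40 \left(1 + 256\right) 15 = 40 \cdot 257 \cdot 15 = 10280 \cdot 15 = 154200$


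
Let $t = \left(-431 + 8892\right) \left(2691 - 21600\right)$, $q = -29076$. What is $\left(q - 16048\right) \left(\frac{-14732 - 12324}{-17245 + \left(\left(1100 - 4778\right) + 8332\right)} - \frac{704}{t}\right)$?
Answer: $- \frac{1973000214348608}{20347698141} \approx -96964.0$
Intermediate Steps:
$t = -159989049$ ($t = 8461 \left(-18909\right) = -159989049$)
$\left(q - 16048\right) \left(\frac{-14732 - 12324}{-17245 + \left(\left(1100 - 4778\right) + 8332\right)} - \frac{704}{t}\right) = \left(-29076 - 16048\right) \left(\frac{-14732 - 12324}{-17245 + \left(\left(1100 - 4778\right) + 8332\right)} - \frac{704}{-159989049}\right) = - 45124 \left(- \frac{27056}{-17245 + \left(-3678 + 8332\right)} - - \frac{64}{14544459}\right) = - 45124 \left(- \frac{27056}{-17245 + 4654} + \frac{64}{14544459}\right) = - 45124 \left(- \frac{27056}{-12591} + \frac{64}{14544459}\right) = - 45124 \left(\left(-27056\right) \left(- \frac{1}{12591}\right) + \frac{64}{14544459}\right) = - 45124 \left(\frac{27056}{12591} + \frac{64}{14544459}\right) = \left(-45124\right) \frac{43723965392}{20347698141} = - \frac{1973000214348608}{20347698141}$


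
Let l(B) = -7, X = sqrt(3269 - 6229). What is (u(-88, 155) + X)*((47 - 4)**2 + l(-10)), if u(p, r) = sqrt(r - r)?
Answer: 7368*I*sqrt(185) ≈ 1.0022e+5*I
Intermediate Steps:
u(p, r) = 0 (u(p, r) = sqrt(0) = 0)
X = 4*I*sqrt(185) (X = sqrt(-2960) = 4*I*sqrt(185) ≈ 54.406*I)
(u(-88, 155) + X)*((47 - 4)**2 + l(-10)) = (0 + 4*I*sqrt(185))*((47 - 4)**2 - 7) = (4*I*sqrt(185))*(43**2 - 7) = (4*I*sqrt(185))*(1849 - 7) = (4*I*sqrt(185))*1842 = 7368*I*sqrt(185)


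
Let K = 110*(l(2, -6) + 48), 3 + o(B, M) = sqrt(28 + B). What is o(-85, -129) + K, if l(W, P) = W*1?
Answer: 5497 + I*sqrt(57) ≈ 5497.0 + 7.5498*I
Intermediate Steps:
l(W, P) = W
o(B, M) = -3 + sqrt(28 + B)
K = 5500 (K = 110*(2 + 48) = 110*50 = 5500)
o(-85, -129) + K = (-3 + sqrt(28 - 85)) + 5500 = (-3 + sqrt(-57)) + 5500 = (-3 + I*sqrt(57)) + 5500 = 5497 + I*sqrt(57)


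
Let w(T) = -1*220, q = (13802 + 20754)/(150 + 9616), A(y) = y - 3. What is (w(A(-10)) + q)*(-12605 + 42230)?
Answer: -31313091750/4883 ≈ -6.4127e+6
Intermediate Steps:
A(y) = -3 + y
q = 17278/4883 (q = 34556/9766 = 34556*(1/9766) = 17278/4883 ≈ 3.5384)
w(T) = -220
(w(A(-10)) + q)*(-12605 + 42230) = (-220 + 17278/4883)*(-12605 + 42230) = -1056982/4883*29625 = -31313091750/4883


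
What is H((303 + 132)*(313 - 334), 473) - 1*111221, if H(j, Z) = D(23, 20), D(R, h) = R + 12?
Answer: -111186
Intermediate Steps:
D(R, h) = 12 + R
H(j, Z) = 35 (H(j, Z) = 12 + 23 = 35)
H((303 + 132)*(313 - 334), 473) - 1*111221 = 35 - 1*111221 = 35 - 111221 = -111186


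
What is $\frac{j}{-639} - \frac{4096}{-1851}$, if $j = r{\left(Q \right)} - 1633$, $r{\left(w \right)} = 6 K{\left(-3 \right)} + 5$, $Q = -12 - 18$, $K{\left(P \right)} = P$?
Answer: $\frac{1888030}{394263} \approx 4.7888$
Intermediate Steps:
$Q = -30$
$r{\left(w \right)} = -13$ ($r{\left(w \right)} = 6 \left(-3\right) + 5 = -18 + 5 = -13$)
$j = -1646$ ($j = -13 - 1633 = -1646$)
$\frac{j}{-639} - \frac{4096}{-1851} = - \frac{1646}{-639} - \frac{4096}{-1851} = \left(-1646\right) \left(- \frac{1}{639}\right) - - \frac{4096}{1851} = \frac{1646}{639} + \frac{4096}{1851} = \frac{1888030}{394263}$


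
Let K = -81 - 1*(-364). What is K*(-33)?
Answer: -9339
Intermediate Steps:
K = 283 (K = -81 + 364 = 283)
K*(-33) = 283*(-33) = -9339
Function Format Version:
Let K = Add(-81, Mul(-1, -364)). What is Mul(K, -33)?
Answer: -9339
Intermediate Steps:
K = 283 (K = Add(-81, 364) = 283)
Mul(K, -33) = Mul(283, -33) = -9339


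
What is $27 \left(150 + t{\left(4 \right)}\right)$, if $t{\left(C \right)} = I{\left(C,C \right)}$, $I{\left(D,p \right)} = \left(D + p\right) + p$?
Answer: $4374$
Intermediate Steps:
$I{\left(D,p \right)} = D + 2 p$
$t{\left(C \right)} = 3 C$ ($t{\left(C \right)} = C + 2 C = 3 C$)
$27 \left(150 + t{\left(4 \right)}\right) = 27 \left(150 + 3 \cdot 4\right) = 27 \left(150 + 12\right) = 27 \cdot 162 = 4374$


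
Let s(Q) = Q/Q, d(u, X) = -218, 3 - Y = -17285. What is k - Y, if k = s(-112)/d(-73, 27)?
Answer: -3768785/218 ≈ -17288.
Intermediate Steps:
Y = 17288 (Y = 3 - 1*(-17285) = 3 + 17285 = 17288)
s(Q) = 1
k = -1/218 (k = 1/(-218) = 1*(-1/218) = -1/218 ≈ -0.0045872)
k - Y = -1/218 - 1*17288 = -1/218 - 17288 = -3768785/218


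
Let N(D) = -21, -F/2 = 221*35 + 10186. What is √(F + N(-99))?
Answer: I*√35863 ≈ 189.38*I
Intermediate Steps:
F = -35842 (F = -2*(221*35 + 10186) = -2*(7735 + 10186) = -2*17921 = -35842)
√(F + N(-99)) = √(-35842 - 21) = √(-35863) = I*√35863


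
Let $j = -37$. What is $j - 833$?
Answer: $-870$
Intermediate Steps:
$j - 833 = -37 - 833 = -870$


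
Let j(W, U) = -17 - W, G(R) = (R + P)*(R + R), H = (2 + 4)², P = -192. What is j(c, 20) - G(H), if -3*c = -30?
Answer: 11205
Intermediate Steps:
c = 10 (c = -⅓*(-30) = 10)
H = 36 (H = 6² = 36)
G(R) = 2*R*(-192 + R) (G(R) = (R - 192)*(R + R) = (-192 + R)*(2*R) = 2*R*(-192 + R))
j(c, 20) - G(H) = (-17 - 1*10) - 2*36*(-192 + 36) = (-17 - 10) - 2*36*(-156) = -27 - 1*(-11232) = -27 + 11232 = 11205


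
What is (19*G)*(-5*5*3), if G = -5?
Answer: 7125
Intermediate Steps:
(19*G)*(-5*5*3) = (19*(-5))*(-5*5*3) = -(-2375)*3 = -95*(-75) = 7125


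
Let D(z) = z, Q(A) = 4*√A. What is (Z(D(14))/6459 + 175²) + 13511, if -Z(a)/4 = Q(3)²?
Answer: 95024744/2153 ≈ 44136.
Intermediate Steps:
Z(a) = -192 (Z(a) = -4*(4*√3)² = -4*48 = -192)
(Z(D(14))/6459 + 175²) + 13511 = (-192/6459 + 175²) + 13511 = (-192*1/6459 + 30625) + 13511 = (-64/2153 + 30625) + 13511 = 65935561/2153 + 13511 = 95024744/2153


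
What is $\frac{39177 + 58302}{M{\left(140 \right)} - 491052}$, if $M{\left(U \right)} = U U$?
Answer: $- \frac{97479}{471452} \approx -0.20676$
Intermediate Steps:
$M{\left(U \right)} = U^{2}$
$\frac{39177 + 58302}{M{\left(140 \right)} - 491052} = \frac{39177 + 58302}{140^{2} - 491052} = \frac{97479}{19600 - 491052} = \frac{97479}{-471452} = 97479 \left(- \frac{1}{471452}\right) = - \frac{97479}{471452}$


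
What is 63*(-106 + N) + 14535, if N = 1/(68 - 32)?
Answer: 31435/4 ≈ 7858.8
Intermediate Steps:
N = 1/36 ≈ 0.027778
63*(-106 + N) + 14535 = 63*(-106 + 1/36) + 14535 = 63*(-3815/36) + 14535 = -26705/4 + 14535 = 31435/4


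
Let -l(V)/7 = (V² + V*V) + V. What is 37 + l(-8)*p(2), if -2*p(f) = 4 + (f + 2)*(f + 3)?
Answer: 10117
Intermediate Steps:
l(V) = -14*V² - 7*V (l(V) = -7*((V² + V*V) + V) = -7*((V² + V²) + V) = -7*(2*V² + V) = -7*(V + 2*V²) = -14*V² - 7*V)
p(f) = -2 - (2 + f)*(3 + f)/2 (p(f) = -(4 + (f + 2)*(f + 3))/2 = -(4 + (2 + f)*(3 + f))/2 = -2 - (2 + f)*(3 + f)/2)
37 + l(-8)*p(2) = 37 + (-7*(-8)*(1 + 2*(-8)))*(-5 - 5/2*2 - ½*2²) = 37 + (-7*(-8)*(1 - 16))*(-5 - 5 - ½*4) = 37 + (-7*(-8)*(-15))*(-5 - 5 - 2) = 37 - 840*(-12) = 37 + 10080 = 10117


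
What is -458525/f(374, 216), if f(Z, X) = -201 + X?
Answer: -91705/3 ≈ -30568.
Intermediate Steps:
-458525/f(374, 216) = -458525/(-201 + 216) = -458525/15 = -458525*1/15 = -91705/3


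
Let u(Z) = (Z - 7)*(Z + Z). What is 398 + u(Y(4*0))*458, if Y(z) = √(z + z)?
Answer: 398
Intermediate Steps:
Y(z) = √2*√z (Y(z) = √(2*z) = √2*√z)
u(Z) = 2*Z*(-7 + Z) (u(Z) = (-7 + Z)*(2*Z) = 2*Z*(-7 + Z))
398 + u(Y(4*0))*458 = 398 + (2*(√2*√(4*0))*(-7 + √2*√(4*0)))*458 = 398 + (2*(√2*√0)*(-7 + √2*√0))*458 = 398 + (2*(√2*0)*(-7 + √2*0))*458 = 398 + (2*0*(-7 + 0))*458 = 398 + (2*0*(-7))*458 = 398 + 0*458 = 398 + 0 = 398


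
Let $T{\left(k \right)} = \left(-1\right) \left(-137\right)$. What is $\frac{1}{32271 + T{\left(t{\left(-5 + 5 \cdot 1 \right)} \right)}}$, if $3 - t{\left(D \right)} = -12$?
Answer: $\frac{1}{32408} \approx 3.0857 \cdot 10^{-5}$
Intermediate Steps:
$t{\left(D \right)} = 15$ ($t{\left(D \right)} = 3 - -12 = 3 + 12 = 15$)
$T{\left(k \right)} = 137$
$\frac{1}{32271 + T{\left(t{\left(-5 + 5 \cdot 1 \right)} \right)}} = \frac{1}{32271 + 137} = \frac{1}{32408}$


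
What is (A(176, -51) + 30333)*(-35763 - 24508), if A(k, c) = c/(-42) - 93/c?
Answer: -435155233767/238 ≈ -1.8284e+9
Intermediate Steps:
A(k, c) = -93/c - c/42 (A(k, c) = c*(-1/42) - 93/c = -c/42 - 93/c = -93/c - c/42)
(A(176, -51) + 30333)*(-35763 - 24508) = ((-93/(-51) - 1/42*(-51)) + 30333)*(-35763 - 24508) = ((-93*(-1/51) + 17/14) + 30333)*(-60271) = ((31/17 + 17/14) + 30333)*(-60271) = (723/238 + 30333)*(-60271) = (7219977/238)*(-60271) = -435155233767/238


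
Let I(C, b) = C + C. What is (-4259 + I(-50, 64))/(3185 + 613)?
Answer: -1453/1266 ≈ -1.1477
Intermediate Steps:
I(C, b) = 2*C
(-4259 + I(-50, 64))/(3185 + 613) = (-4259 + 2*(-50))/(3185 + 613) = (-4259 - 100)/3798 = -4359*1/3798 = -1453/1266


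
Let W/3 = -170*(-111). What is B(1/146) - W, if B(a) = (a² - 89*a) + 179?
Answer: -1202896189/21316 ≈ -56432.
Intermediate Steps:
W = 56610 (W = 3*(-170*(-111)) = 3*18870 = 56610)
B(a) = 179 + a² - 89*a
B(1/146) - W = (179 + (1/146)² - 89/146) - 1*56610 = (179 + (1/146)² - 89*1/146) - 56610 = (179 + 1/21316 - 89/146) - 56610 = 3802571/21316 - 56610 = -1202896189/21316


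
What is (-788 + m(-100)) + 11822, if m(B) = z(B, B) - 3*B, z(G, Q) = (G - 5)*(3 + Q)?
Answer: 21519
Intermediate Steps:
z(G, Q) = (-5 + G)*(3 + Q)
m(B) = -15 + B² - 5*B (m(B) = (-15 - 5*B + 3*B + B*B) - 3*B = (-15 - 5*B + 3*B + B²) - 3*B = (-15 + B² - 2*B) - 3*B = -15 + B² - 5*B)
(-788 + m(-100)) + 11822 = (-788 + (-15 + (-100)² - 5*(-100))) + 11822 = (-788 + (-15 + 10000 + 500)) + 11822 = (-788 + 10485) + 11822 = 9697 + 11822 = 21519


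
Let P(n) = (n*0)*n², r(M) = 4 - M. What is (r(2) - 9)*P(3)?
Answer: 0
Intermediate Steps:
P(n) = 0 (P(n) = 0*n² = 0)
(r(2) - 9)*P(3) = ((4 - 1*2) - 9)*0 = ((4 - 2) - 9)*0 = (2 - 9)*0 = -7*0 = 0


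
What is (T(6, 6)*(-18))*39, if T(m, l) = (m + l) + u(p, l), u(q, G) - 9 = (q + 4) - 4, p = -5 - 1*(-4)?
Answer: -14040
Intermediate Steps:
p = -1 (p = -5 + 4 = -1)
u(q, G) = 9 + q (u(q, G) = 9 + ((q + 4) - 4) = 9 + ((4 + q) - 4) = 9 + q)
T(m, l) = 8 + l + m (T(m, l) = (m + l) + (9 - 1) = (l + m) + 8 = 8 + l + m)
(T(6, 6)*(-18))*39 = ((8 + 6 + 6)*(-18))*39 = (20*(-18))*39 = -360*39 = -14040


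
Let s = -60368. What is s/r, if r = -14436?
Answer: 15092/3609 ≈ 4.1818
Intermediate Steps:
s/r = -60368/(-14436) = -60368*(-1/14436) = 15092/3609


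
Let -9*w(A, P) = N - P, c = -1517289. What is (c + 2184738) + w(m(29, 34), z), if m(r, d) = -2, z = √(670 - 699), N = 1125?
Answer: 667324 + I*√29/9 ≈ 6.6732e+5 + 0.59835*I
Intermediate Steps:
z = I*√29 (z = √(-29) = I*√29 ≈ 5.3852*I)
w(A, P) = -125 + P/9 (w(A, P) = -(1125 - P)/9 = -125 + P/9)
(c + 2184738) + w(m(29, 34), z) = (-1517289 + 2184738) + (-125 + (I*√29)/9) = 667449 + (-125 + I*√29/9) = 667324 + I*√29/9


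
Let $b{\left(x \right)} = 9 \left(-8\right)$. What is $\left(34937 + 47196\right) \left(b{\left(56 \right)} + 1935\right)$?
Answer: $153013779$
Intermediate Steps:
$b{\left(x \right)} = -72$
$\left(34937 + 47196\right) \left(b{\left(56 \right)} + 1935\right) = \left(34937 + 47196\right) \left(-72 + 1935\right) = 82133 \cdot 1863 = 153013779$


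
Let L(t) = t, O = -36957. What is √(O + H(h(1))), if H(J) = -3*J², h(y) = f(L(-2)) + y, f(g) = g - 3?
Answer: I*√37005 ≈ 192.37*I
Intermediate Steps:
f(g) = -3 + g
h(y) = -5 + y (h(y) = (-3 - 2) + y = -5 + y)
√(O + H(h(1))) = √(-36957 - 3*(-5 + 1)²) = √(-36957 - 3*(-4)²) = √(-36957 - 3*16) = √(-36957 - 48) = √(-37005) = I*√37005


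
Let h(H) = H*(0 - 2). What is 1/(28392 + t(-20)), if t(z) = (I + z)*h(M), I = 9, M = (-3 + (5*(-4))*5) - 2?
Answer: 1/26082 ≈ 3.8341e-5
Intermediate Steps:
M = -105 (M = (-3 - 20*5) - 2 = (-3 - 100) - 2 = -103 - 2 = -105)
h(H) = -2*H (h(H) = H*(-2) = -2*H)
t(z) = 1890 + 210*z (t(z) = (9 + z)*(-2*(-105)) = (9 + z)*210 = 1890 + 210*z)
1/(28392 + t(-20)) = 1/(28392 + (1890 + 210*(-20))) = 1/(28392 + (1890 - 4200)) = 1/(28392 - 2310) = 1/26082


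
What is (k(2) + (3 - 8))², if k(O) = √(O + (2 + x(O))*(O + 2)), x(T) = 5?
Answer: (5 - √30)² ≈ 0.22774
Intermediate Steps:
k(O) = √(14 + 8*O) (k(O) = √(O + (2 + 5)*(O + 2)) = √(O + 7*(2 + O)) = √(O + (14 + 7*O)) = √(14 + 8*O))
(k(2) + (3 - 8))² = (√(14 + 8*2) + (3 - 8))² = (√(14 + 16) - 5)² = (√30 - 5)² = (-5 + √30)²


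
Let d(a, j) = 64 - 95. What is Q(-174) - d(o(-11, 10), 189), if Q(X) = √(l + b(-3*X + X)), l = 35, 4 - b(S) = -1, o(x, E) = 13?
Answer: 31 + 2*√10 ≈ 37.325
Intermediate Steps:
b(S) = 5 (b(S) = 4 - 1*(-1) = 4 + 1 = 5)
d(a, j) = -31
Q(X) = 2*√10 (Q(X) = √(35 + 5) = √40 = 2*√10)
Q(-174) - d(o(-11, 10), 189) = 2*√10 - 1*(-31) = 2*√10 + 31 = 31 + 2*√10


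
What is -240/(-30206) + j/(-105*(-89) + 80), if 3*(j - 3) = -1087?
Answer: -12888034/427037325 ≈ -0.030180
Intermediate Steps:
j = -1078/3 (j = 3 + (⅓)*(-1087) = 3 - 1087/3 = -1078/3 ≈ -359.33)
-240/(-30206) + j/(-105*(-89) + 80) = -240/(-30206) - 1078/(3*(-105*(-89) + 80)) = -240*(-1/30206) - 1078/(3*(9345 + 80)) = 120/15103 - 1078/3/9425 = 120/15103 - 1078/3*1/9425 = 120/15103 - 1078/28275 = -12888034/427037325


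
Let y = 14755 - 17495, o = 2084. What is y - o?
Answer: -4824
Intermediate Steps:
y = -2740
y - o = -2740 - 1*2084 = -2740 - 2084 = -4824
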